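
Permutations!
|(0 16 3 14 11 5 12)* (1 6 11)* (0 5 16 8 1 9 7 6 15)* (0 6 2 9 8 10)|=24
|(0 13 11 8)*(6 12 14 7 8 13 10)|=14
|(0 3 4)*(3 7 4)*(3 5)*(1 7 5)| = 6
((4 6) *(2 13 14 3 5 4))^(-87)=(2 5 13 4 14 6 3)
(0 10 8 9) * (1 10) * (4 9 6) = (0 1 10 8 6 4 9) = [1, 10, 2, 3, 9, 5, 4, 7, 6, 0, 8]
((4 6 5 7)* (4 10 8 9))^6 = ((4 6 5 7 10 8 9))^6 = (4 9 8 10 7 5 6)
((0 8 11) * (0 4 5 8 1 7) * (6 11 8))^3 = ((0 1 7)(4 5 6 11))^3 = (4 11 6 5)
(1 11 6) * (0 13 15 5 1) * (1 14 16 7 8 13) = (0 1 11 6)(5 14 16 7 8 13 15) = [1, 11, 2, 3, 4, 14, 0, 8, 13, 9, 10, 6, 12, 15, 16, 5, 7]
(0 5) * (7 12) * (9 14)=(0 5)(7 12)(9 14)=[5, 1, 2, 3, 4, 0, 6, 12, 8, 14, 10, 11, 7, 13, 9]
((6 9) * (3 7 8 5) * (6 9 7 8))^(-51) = ((9)(3 8 5)(6 7))^(-51) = (9)(6 7)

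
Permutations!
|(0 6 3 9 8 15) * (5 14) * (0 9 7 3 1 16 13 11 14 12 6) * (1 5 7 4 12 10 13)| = 30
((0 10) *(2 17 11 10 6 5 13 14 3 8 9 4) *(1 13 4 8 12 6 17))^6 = (0 11)(1 5 3)(2 6 14)(4 12 13)(10 17)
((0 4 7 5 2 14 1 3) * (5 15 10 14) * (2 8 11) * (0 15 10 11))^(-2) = (0 5 11 3 14 7)(1 10 4 8 2 15)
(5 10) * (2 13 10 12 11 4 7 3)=[0, 1, 13, 2, 7, 12, 6, 3, 8, 9, 5, 4, 11, 10]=(2 13 10 5 12 11 4 7 3)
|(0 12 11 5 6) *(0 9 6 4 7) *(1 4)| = 14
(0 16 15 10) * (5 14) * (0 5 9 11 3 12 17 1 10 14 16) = (1 10 5 16 15 14 9 11 3 12 17) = [0, 10, 2, 12, 4, 16, 6, 7, 8, 11, 5, 3, 17, 13, 9, 14, 15, 1]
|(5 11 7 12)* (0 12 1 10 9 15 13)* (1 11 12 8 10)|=6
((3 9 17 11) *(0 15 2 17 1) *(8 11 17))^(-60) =(17)(0 11)(1 8)(2 9)(3 15)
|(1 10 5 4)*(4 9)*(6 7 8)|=|(1 10 5 9 4)(6 7 8)|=15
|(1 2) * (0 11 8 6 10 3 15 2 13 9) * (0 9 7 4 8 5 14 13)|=14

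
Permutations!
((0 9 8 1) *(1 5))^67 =((0 9 8 5 1))^67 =(0 8 1 9 5)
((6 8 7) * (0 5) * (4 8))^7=((0 5)(4 8 7 6))^7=(0 5)(4 6 7 8)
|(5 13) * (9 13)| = |(5 9 13)| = 3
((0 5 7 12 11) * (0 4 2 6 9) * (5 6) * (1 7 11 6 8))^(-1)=((0 8 1 7 12 6 9)(2 5 11 4))^(-1)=(0 9 6 12 7 1 8)(2 4 11 5)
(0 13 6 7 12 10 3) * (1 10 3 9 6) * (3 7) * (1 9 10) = (0 13 9 6 3)(7 12) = [13, 1, 2, 0, 4, 5, 3, 12, 8, 6, 10, 11, 7, 9]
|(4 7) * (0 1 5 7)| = 5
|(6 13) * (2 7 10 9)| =4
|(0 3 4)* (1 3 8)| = 5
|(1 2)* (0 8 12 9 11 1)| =|(0 8 12 9 11 1 2)| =7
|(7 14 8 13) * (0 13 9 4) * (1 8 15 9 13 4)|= |(0 4)(1 8 13 7 14 15 9)|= 14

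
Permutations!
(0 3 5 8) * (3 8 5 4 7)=(0 8)(3 4 7)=[8, 1, 2, 4, 7, 5, 6, 3, 0]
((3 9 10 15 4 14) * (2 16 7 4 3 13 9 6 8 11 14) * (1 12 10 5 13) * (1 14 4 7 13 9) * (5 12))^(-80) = ((1 5 9 12 10 15 3 6 8 11 4 2 16 13))^(-80) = (1 10 8 16 9 3 4)(2 5 15 11 13 12 6)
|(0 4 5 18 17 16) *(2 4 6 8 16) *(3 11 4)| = |(0 6 8 16)(2 3 11 4 5 18 17)| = 28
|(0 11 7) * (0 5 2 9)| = 6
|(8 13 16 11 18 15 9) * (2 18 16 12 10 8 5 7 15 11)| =4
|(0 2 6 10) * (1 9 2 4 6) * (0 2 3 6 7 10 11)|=10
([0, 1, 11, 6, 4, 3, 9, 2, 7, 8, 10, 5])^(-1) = (2 7 8 9 6 3 5 11)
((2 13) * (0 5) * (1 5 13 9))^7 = ((0 13 2 9 1 5))^7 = (0 13 2 9 1 5)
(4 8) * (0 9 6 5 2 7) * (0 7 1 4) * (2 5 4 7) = (0 9 6 4 8)(1 7 2) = [9, 7, 1, 3, 8, 5, 4, 2, 0, 6]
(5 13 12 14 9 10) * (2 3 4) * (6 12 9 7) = [0, 1, 3, 4, 2, 13, 12, 6, 8, 10, 5, 11, 14, 9, 7] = (2 3 4)(5 13 9 10)(6 12 14 7)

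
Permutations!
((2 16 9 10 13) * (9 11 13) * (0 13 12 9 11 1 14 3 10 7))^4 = ((0 13 2 16 1 14 3 10 11 12 9 7))^4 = (0 1 11)(2 3 9)(7 16 10)(12 13 14)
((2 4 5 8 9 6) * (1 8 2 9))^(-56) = (9)(2 4 5)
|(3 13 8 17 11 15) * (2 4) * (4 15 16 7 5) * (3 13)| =|(2 15 13 8 17 11 16 7 5 4)| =10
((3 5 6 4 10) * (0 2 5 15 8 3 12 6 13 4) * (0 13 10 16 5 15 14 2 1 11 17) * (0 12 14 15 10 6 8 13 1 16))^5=((0 16 5 6 1 11 17 12 8 3 15 13 4)(2 10 14))^5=(0 11 15 5 12 4 1 3 16 17 13 6 8)(2 14 10)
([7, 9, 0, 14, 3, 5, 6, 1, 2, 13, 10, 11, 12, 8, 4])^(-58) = [8, 0, 13, 4, 14, 5, 6, 2, 9, 7, 10, 11, 12, 1, 3]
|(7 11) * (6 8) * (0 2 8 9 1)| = |(0 2 8 6 9 1)(7 11)| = 6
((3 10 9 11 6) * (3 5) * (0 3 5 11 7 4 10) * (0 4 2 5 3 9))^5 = (0 3 7 10 5 9 4 2)(6 11)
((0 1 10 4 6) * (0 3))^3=(0 4)(1 6)(3 10)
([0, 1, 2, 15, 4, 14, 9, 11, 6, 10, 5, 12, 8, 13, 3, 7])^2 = [0, 1, 2, 7, 4, 3, 10, 12, 9, 5, 14, 8, 6, 13, 15, 11]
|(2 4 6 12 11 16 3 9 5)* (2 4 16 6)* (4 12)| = 9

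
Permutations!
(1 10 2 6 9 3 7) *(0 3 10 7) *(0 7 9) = [3, 9, 6, 7, 4, 5, 0, 1, 8, 10, 2] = (0 3 7 1 9 10 2 6)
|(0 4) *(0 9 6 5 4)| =4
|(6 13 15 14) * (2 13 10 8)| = 7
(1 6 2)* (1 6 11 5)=[0, 11, 6, 3, 4, 1, 2, 7, 8, 9, 10, 5]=(1 11 5)(2 6)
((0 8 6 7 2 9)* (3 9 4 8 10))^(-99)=(0 10 3 9)(2 4 8 6 7)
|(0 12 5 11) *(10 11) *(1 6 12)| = 7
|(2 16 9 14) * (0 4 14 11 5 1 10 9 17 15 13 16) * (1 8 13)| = |(0 4 14 2)(1 10 9 11 5 8 13 16 17 15)| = 20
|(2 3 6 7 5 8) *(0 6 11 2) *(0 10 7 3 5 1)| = 10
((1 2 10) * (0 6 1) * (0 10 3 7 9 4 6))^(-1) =(10)(1 6 4 9 7 3 2)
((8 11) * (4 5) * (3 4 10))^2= (11)(3 5)(4 10)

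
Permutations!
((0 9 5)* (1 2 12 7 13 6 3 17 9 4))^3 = (0 2 13 17)(1 7 3 5)(4 12 6 9)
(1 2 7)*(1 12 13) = (1 2 7 12 13) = [0, 2, 7, 3, 4, 5, 6, 12, 8, 9, 10, 11, 13, 1]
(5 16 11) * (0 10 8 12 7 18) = (0 10 8 12 7 18)(5 16 11) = [10, 1, 2, 3, 4, 16, 6, 18, 12, 9, 8, 5, 7, 13, 14, 15, 11, 17, 0]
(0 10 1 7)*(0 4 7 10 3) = (0 3)(1 10)(4 7) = [3, 10, 2, 0, 7, 5, 6, 4, 8, 9, 1]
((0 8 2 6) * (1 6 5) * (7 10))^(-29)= (0 8 2 5 1 6)(7 10)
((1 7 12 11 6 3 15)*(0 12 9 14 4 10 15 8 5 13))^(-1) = (0 13 5 8 3 6 11 12)(1 15 10 4 14 9 7)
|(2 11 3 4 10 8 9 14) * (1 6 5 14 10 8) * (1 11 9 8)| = |(1 6 5 14 2 9 10 11 3 4)| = 10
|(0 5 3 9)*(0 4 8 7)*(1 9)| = |(0 5 3 1 9 4 8 7)| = 8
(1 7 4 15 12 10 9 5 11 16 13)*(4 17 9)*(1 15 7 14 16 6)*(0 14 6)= [14, 6, 2, 3, 7, 11, 1, 17, 8, 5, 4, 0, 10, 15, 16, 12, 13, 9]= (0 14 16 13 15 12 10 4 7 17 9 5 11)(1 6)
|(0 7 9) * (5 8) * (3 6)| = |(0 7 9)(3 6)(5 8)| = 6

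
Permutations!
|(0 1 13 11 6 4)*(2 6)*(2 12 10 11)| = |(0 1 13 2 6 4)(10 11 12)| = 6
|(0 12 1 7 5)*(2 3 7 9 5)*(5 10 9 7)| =14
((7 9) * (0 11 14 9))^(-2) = (0 9 11 7 14) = ((0 11 14 9 7))^(-2)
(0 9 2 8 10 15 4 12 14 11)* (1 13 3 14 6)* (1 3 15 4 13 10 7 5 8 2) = (0 9 1 10 4 12 6 3 14 11)(5 8 7)(13 15) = [9, 10, 2, 14, 12, 8, 3, 5, 7, 1, 4, 0, 6, 15, 11, 13]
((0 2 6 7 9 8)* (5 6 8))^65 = ((0 2 8)(5 6 7 9))^65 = (0 8 2)(5 6 7 9)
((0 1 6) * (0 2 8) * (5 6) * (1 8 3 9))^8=((0 8)(1 5 6 2 3 9))^8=(1 6 3)(2 9 5)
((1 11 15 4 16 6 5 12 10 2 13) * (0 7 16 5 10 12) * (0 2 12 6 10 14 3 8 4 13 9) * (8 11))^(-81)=((0 7 16 10 12 6 14 3 11 15 13 1 8 4 5 2 9))^(-81)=(0 12 11 8 9 10 3 1 2 16 14 13 5 7 6 15 4)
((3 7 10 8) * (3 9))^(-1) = ((3 7 10 8 9))^(-1) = (3 9 8 10 7)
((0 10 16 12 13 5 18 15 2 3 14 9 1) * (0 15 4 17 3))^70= ((0 10 16 12 13 5 18 4 17 3 14 9 1 15 2))^70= (0 14 5)(1 4 16)(2 3 13)(9 18 10)(12 15 17)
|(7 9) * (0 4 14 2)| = 4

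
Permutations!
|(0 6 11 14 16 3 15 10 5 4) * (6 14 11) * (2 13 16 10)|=5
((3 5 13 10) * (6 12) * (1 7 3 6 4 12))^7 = (13)(4 12)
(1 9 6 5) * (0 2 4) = (0 2 4)(1 9 6 5) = [2, 9, 4, 3, 0, 1, 5, 7, 8, 6]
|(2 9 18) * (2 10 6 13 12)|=7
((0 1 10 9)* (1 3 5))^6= ((0 3 5 1 10 9))^6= (10)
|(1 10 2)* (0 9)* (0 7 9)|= 6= |(1 10 2)(7 9)|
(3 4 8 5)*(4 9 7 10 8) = (3 9 7 10 8 5) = [0, 1, 2, 9, 4, 3, 6, 10, 5, 7, 8]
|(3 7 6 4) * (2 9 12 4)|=7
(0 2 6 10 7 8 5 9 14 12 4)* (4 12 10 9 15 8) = (0 2 6 9 14 10 7 4)(5 15 8) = [2, 1, 6, 3, 0, 15, 9, 4, 5, 14, 7, 11, 12, 13, 10, 8]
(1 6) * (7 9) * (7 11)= (1 6)(7 9 11)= [0, 6, 2, 3, 4, 5, 1, 9, 8, 11, 10, 7]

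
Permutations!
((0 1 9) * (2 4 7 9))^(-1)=(0 9 7 4 2 1)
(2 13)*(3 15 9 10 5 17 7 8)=(2 13)(3 15 9 10 5 17 7 8)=[0, 1, 13, 15, 4, 17, 6, 8, 3, 10, 5, 11, 12, 2, 14, 9, 16, 7]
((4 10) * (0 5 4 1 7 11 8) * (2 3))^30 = ((0 5 4 10 1 7 11 8)(2 3))^30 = (0 11 1 4)(5 8 7 10)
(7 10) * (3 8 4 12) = (3 8 4 12)(7 10) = [0, 1, 2, 8, 12, 5, 6, 10, 4, 9, 7, 11, 3]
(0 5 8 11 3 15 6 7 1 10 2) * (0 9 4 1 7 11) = [5, 10, 9, 15, 1, 8, 11, 7, 0, 4, 2, 3, 12, 13, 14, 6] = (0 5 8)(1 10 2 9 4)(3 15 6 11)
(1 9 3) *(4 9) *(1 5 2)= (1 4 9 3 5 2)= [0, 4, 1, 5, 9, 2, 6, 7, 8, 3]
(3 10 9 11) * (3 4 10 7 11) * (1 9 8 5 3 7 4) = (1 9 7 11)(3 4 10 8 5) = [0, 9, 2, 4, 10, 3, 6, 11, 5, 7, 8, 1]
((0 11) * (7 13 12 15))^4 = ((0 11)(7 13 12 15))^4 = (15)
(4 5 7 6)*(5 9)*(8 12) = [0, 1, 2, 3, 9, 7, 4, 6, 12, 5, 10, 11, 8] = (4 9 5 7 6)(8 12)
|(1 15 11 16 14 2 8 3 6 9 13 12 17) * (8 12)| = 40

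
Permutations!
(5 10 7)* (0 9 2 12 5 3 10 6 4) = (0 9 2 12 5 6 4)(3 10 7) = [9, 1, 12, 10, 0, 6, 4, 3, 8, 2, 7, 11, 5]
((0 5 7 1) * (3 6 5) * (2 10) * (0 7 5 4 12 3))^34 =((1 7)(2 10)(3 6 4 12))^34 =(3 4)(6 12)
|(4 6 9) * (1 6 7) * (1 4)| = 6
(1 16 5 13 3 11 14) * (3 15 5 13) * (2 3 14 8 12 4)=(1 16 13 15 5 14)(2 3 11 8 12 4)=[0, 16, 3, 11, 2, 14, 6, 7, 12, 9, 10, 8, 4, 15, 1, 5, 13]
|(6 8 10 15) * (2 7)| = |(2 7)(6 8 10 15)| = 4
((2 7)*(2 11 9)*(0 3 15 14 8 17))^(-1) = (0 17 8 14 15 3)(2 9 11 7)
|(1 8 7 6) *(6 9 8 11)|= 3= |(1 11 6)(7 9 8)|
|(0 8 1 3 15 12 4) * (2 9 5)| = 21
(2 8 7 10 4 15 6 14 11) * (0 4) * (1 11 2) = (0 4 15 6 14 2 8 7 10)(1 11) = [4, 11, 8, 3, 15, 5, 14, 10, 7, 9, 0, 1, 12, 13, 2, 6]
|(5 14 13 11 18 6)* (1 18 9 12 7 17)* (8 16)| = |(1 18 6 5 14 13 11 9 12 7 17)(8 16)| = 22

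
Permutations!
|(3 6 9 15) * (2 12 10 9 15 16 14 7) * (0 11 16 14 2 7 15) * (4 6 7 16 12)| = |(0 11 12 10 9 14 15 3 7 16 2 4 6)| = 13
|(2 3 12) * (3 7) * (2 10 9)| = 6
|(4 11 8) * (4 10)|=4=|(4 11 8 10)|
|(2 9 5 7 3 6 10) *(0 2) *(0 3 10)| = 8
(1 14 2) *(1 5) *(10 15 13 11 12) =[0, 14, 5, 3, 4, 1, 6, 7, 8, 9, 15, 12, 10, 11, 2, 13] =(1 14 2 5)(10 15 13 11 12)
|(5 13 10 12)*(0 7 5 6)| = |(0 7 5 13 10 12 6)| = 7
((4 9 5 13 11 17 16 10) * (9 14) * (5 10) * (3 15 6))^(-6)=((3 15 6)(4 14 9 10)(5 13 11 17 16))^(-6)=(4 9)(5 16 17 11 13)(10 14)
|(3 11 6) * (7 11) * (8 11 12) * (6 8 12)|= |(12)(3 7 6)(8 11)|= 6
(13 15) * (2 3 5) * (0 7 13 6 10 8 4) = (0 7 13 15 6 10 8 4)(2 3 5) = [7, 1, 3, 5, 0, 2, 10, 13, 4, 9, 8, 11, 12, 15, 14, 6]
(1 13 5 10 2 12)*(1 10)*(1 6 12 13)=[0, 1, 13, 3, 4, 6, 12, 7, 8, 9, 2, 11, 10, 5]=(2 13 5 6 12 10)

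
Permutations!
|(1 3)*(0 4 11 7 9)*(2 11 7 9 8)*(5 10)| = 14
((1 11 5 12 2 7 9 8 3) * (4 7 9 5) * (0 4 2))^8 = ((0 4 7 5 12)(1 11 2 9 8 3))^8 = (0 5 4 12 7)(1 2 8)(3 11 9)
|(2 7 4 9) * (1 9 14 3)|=|(1 9 2 7 4 14 3)|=7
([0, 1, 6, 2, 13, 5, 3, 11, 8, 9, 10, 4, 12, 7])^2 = [0, 1, 3, 6, 7, 5, 2, 4, 8, 9, 10, 13, 12, 11]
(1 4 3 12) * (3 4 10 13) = (1 10 13 3 12) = [0, 10, 2, 12, 4, 5, 6, 7, 8, 9, 13, 11, 1, 3]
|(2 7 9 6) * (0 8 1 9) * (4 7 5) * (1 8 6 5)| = 8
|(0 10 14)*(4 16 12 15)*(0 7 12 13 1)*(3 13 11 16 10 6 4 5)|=|(0 6 4 10 14 7 12 15 5 3 13 1)(11 16)|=12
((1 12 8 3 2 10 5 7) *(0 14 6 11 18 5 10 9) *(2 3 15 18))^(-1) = ((0 14 6 11 2 9)(1 12 8 15 18 5 7))^(-1) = (0 9 2 11 6 14)(1 7 5 18 15 8 12)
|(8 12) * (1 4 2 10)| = 4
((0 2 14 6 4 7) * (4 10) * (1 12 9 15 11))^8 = ((0 2 14 6 10 4 7)(1 12 9 15 11))^8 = (0 2 14 6 10 4 7)(1 15 12 11 9)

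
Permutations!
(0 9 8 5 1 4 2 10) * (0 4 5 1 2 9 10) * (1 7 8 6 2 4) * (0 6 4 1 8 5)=[10, 0, 6, 3, 9, 1, 2, 5, 7, 4, 8]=(0 10 8 7 5 1)(2 6)(4 9)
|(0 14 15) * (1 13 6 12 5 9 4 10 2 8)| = 30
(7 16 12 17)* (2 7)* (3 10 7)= (2 3 10 7 16 12 17)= [0, 1, 3, 10, 4, 5, 6, 16, 8, 9, 7, 11, 17, 13, 14, 15, 12, 2]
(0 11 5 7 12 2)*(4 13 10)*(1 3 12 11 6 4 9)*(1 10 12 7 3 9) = (0 6 4 13 12 2)(1 9 10)(3 7 11 5) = [6, 9, 0, 7, 13, 3, 4, 11, 8, 10, 1, 5, 2, 12]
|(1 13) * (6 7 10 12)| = 4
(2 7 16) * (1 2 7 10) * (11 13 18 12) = [0, 2, 10, 3, 4, 5, 6, 16, 8, 9, 1, 13, 11, 18, 14, 15, 7, 17, 12] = (1 2 10)(7 16)(11 13 18 12)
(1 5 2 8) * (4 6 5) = (1 4 6 5 2 8) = [0, 4, 8, 3, 6, 2, 5, 7, 1]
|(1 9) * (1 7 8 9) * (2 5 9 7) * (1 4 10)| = 6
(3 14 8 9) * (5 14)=(3 5 14 8 9)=[0, 1, 2, 5, 4, 14, 6, 7, 9, 3, 10, 11, 12, 13, 8]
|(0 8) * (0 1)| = |(0 8 1)| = 3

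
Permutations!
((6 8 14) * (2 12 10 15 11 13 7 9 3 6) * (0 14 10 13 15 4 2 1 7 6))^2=(15)(0 1 9)(2 13 8 4 12 6 10)(3 14 7)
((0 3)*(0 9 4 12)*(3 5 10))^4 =((0 5 10 3 9 4 12))^4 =(0 9 5 4 10 12 3)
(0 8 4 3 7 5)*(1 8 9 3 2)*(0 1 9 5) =(0 5 1 8 4 2 9 3 7) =[5, 8, 9, 7, 2, 1, 6, 0, 4, 3]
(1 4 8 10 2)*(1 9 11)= (1 4 8 10 2 9 11)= [0, 4, 9, 3, 8, 5, 6, 7, 10, 11, 2, 1]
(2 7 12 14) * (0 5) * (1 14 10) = (0 5)(1 14 2 7 12 10) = [5, 14, 7, 3, 4, 0, 6, 12, 8, 9, 1, 11, 10, 13, 2]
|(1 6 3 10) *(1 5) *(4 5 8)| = |(1 6 3 10 8 4 5)| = 7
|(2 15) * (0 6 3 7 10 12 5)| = |(0 6 3 7 10 12 5)(2 15)| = 14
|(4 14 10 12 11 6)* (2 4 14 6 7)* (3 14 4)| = 14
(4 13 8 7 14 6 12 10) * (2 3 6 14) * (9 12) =(14)(2 3 6 9 12 10 4 13 8 7) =[0, 1, 3, 6, 13, 5, 9, 2, 7, 12, 4, 11, 10, 8, 14]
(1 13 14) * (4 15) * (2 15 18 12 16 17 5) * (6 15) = (1 13 14)(2 6 15 4 18 12 16 17 5) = [0, 13, 6, 3, 18, 2, 15, 7, 8, 9, 10, 11, 16, 14, 1, 4, 17, 5, 12]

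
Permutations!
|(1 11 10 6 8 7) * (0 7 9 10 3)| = 20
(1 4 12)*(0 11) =(0 11)(1 4 12) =[11, 4, 2, 3, 12, 5, 6, 7, 8, 9, 10, 0, 1]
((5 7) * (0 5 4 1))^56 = ((0 5 7 4 1))^56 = (0 5 7 4 1)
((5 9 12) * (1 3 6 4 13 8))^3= ((1 3 6 4 13 8)(5 9 12))^3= (1 4)(3 13)(6 8)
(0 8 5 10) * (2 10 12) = (0 8 5 12 2 10) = [8, 1, 10, 3, 4, 12, 6, 7, 5, 9, 0, 11, 2]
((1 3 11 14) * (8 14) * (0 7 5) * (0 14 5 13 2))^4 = ((0 7 13 2)(1 3 11 8 5 14))^4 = (1 5 11)(3 14 8)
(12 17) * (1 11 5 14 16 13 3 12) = (1 11 5 14 16 13 3 12 17) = [0, 11, 2, 12, 4, 14, 6, 7, 8, 9, 10, 5, 17, 3, 16, 15, 13, 1]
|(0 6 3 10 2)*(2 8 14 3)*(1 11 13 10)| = |(0 6 2)(1 11 13 10 8 14 3)| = 21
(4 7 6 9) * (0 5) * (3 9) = [5, 1, 2, 9, 7, 0, 3, 6, 8, 4] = (0 5)(3 9 4 7 6)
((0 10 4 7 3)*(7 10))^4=((0 7 3)(4 10))^4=(10)(0 7 3)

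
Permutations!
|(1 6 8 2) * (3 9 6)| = |(1 3 9 6 8 2)| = 6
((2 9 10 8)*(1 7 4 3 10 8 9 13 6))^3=((1 7 4 3 10 9 8 2 13 6))^3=(1 3 8 6 4 9 13 7 10 2)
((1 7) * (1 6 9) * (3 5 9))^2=(1 6 5)(3 9 7)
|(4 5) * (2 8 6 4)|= 5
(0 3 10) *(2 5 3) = [2, 1, 5, 10, 4, 3, 6, 7, 8, 9, 0] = (0 2 5 3 10)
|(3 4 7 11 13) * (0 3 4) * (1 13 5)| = 6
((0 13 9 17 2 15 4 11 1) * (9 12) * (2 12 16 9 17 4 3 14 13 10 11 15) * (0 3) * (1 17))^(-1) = ((0 10 11 17 12 1 3 14 13 16 9 4 15))^(-1) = (0 15 4 9 16 13 14 3 1 12 17 11 10)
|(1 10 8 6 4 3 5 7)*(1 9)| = |(1 10 8 6 4 3 5 7 9)| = 9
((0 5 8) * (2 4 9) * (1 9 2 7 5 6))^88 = ((0 6 1 9 7 5 8)(2 4))^88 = (0 7 6 5 1 8 9)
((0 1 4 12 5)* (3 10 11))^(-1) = (0 5 12 4 1)(3 11 10)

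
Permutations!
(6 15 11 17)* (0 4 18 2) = (0 4 18 2)(6 15 11 17) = [4, 1, 0, 3, 18, 5, 15, 7, 8, 9, 10, 17, 12, 13, 14, 11, 16, 6, 2]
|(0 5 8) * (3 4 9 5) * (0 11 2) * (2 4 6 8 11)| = |(0 3 6 8 2)(4 9 5 11)| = 20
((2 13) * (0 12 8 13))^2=(0 8 2 12 13)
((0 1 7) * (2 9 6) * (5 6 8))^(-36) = (2 6 5 8 9)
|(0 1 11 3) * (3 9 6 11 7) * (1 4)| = |(0 4 1 7 3)(6 11 9)| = 15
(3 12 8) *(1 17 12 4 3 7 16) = (1 17 12 8 7 16)(3 4) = [0, 17, 2, 4, 3, 5, 6, 16, 7, 9, 10, 11, 8, 13, 14, 15, 1, 12]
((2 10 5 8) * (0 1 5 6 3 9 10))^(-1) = (0 2 8 5 1)(3 6 10 9)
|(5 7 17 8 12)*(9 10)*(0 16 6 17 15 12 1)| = |(0 16 6 17 8 1)(5 7 15 12)(9 10)| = 12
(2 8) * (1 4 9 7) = (1 4 9 7)(2 8) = [0, 4, 8, 3, 9, 5, 6, 1, 2, 7]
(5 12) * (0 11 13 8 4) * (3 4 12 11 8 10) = [8, 1, 2, 4, 0, 11, 6, 7, 12, 9, 3, 13, 5, 10] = (0 8 12 5 11 13 10 3 4)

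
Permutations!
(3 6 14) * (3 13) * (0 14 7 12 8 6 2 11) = (0 14 13 3 2 11)(6 7 12 8) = [14, 1, 11, 2, 4, 5, 7, 12, 6, 9, 10, 0, 8, 3, 13]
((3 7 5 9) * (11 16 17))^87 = ((3 7 5 9)(11 16 17))^87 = (17)(3 9 5 7)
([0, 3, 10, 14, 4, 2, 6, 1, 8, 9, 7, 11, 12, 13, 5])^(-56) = (14)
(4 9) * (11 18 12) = (4 9)(11 18 12) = [0, 1, 2, 3, 9, 5, 6, 7, 8, 4, 10, 18, 11, 13, 14, 15, 16, 17, 12]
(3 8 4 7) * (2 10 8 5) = (2 10 8 4 7 3 5) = [0, 1, 10, 5, 7, 2, 6, 3, 4, 9, 8]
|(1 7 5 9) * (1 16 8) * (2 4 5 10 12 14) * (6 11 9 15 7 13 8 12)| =|(1 13 8)(2 4 5 15 7 10 6 11 9 16 12 14)| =12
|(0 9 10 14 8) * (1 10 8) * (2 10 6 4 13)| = 21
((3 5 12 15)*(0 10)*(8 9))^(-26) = (3 12)(5 15)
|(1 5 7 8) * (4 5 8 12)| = 4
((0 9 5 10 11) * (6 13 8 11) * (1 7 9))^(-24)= (0 6 7 8 5)(1 13 9 11 10)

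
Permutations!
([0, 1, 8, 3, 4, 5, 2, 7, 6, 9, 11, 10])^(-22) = [0, 1, 6, 3, 4, 5, 8, 7, 2, 9, 10, 11]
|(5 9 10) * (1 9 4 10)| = |(1 9)(4 10 5)| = 6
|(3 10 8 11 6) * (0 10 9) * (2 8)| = |(0 10 2 8 11 6 3 9)| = 8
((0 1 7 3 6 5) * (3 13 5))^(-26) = ((0 1 7 13 5)(3 6))^(-26) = (0 5 13 7 1)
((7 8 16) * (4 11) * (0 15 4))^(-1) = (0 11 4 15)(7 16 8) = ((0 15 4 11)(7 8 16))^(-1)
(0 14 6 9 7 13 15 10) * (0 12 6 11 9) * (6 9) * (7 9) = (0 14 11 6)(7 13 15 10 12) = [14, 1, 2, 3, 4, 5, 0, 13, 8, 9, 12, 6, 7, 15, 11, 10]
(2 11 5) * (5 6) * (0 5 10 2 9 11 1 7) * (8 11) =(0 5 9 8 11 6 10 2 1 7) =[5, 7, 1, 3, 4, 9, 10, 0, 11, 8, 2, 6]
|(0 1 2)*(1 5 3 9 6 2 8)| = 6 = |(0 5 3 9 6 2)(1 8)|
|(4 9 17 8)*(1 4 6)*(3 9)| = 7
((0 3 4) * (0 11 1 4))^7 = ((0 3)(1 4 11))^7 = (0 3)(1 4 11)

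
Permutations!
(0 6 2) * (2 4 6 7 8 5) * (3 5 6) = (0 7 8 6 4 3 5 2) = [7, 1, 0, 5, 3, 2, 4, 8, 6]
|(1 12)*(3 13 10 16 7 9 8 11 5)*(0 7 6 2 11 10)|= 12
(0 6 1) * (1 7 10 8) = (0 6 7 10 8 1) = [6, 0, 2, 3, 4, 5, 7, 10, 1, 9, 8]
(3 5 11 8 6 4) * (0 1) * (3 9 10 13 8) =[1, 0, 2, 5, 9, 11, 4, 7, 6, 10, 13, 3, 12, 8] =(0 1)(3 5 11)(4 9 10 13 8 6)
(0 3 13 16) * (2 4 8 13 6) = [3, 1, 4, 6, 8, 5, 2, 7, 13, 9, 10, 11, 12, 16, 14, 15, 0] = (0 3 6 2 4 8 13 16)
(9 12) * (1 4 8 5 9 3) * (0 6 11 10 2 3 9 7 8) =(0 6 11 10 2 3 1 4)(5 7 8)(9 12) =[6, 4, 3, 1, 0, 7, 11, 8, 5, 12, 2, 10, 9]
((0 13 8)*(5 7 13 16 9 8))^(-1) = ((0 16 9 8)(5 7 13))^(-1) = (0 8 9 16)(5 13 7)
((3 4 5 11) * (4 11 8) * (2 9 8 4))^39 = (3 11)(4 5)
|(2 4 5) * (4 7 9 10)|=|(2 7 9 10 4 5)|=6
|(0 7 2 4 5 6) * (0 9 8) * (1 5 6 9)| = 9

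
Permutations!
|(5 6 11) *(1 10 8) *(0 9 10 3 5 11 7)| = |(11)(0 9 10 8 1 3 5 6 7)| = 9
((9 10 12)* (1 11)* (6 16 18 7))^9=((1 11)(6 16 18 7)(9 10 12))^9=(1 11)(6 16 18 7)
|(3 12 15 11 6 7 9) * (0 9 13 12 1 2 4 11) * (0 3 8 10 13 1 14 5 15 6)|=|(0 9 8 10 13 12 6 7 1 2 4 11)(3 14 5 15)|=12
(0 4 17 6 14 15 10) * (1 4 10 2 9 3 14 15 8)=[10, 4, 9, 14, 17, 5, 15, 7, 1, 3, 0, 11, 12, 13, 8, 2, 16, 6]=(0 10)(1 4 17 6 15 2 9 3 14 8)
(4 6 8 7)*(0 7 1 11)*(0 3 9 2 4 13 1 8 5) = (0 7 13 1 11 3 9 2 4 6 5) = [7, 11, 4, 9, 6, 0, 5, 13, 8, 2, 10, 3, 12, 1]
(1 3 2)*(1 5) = (1 3 2 5) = [0, 3, 5, 2, 4, 1]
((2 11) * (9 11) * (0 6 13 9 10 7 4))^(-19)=((0 6 13 9 11 2 10 7 4))^(-19)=(0 4 7 10 2 11 9 13 6)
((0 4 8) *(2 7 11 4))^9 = (0 11)(2 4)(7 8)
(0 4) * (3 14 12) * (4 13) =[13, 1, 2, 14, 0, 5, 6, 7, 8, 9, 10, 11, 3, 4, 12] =(0 13 4)(3 14 12)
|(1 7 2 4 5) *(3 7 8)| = |(1 8 3 7 2 4 5)| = 7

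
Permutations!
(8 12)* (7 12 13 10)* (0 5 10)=(0 5 10 7 12 8 13)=[5, 1, 2, 3, 4, 10, 6, 12, 13, 9, 7, 11, 8, 0]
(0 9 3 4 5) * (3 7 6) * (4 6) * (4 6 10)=(0 9 7 6 3 10 4 5)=[9, 1, 2, 10, 5, 0, 3, 6, 8, 7, 4]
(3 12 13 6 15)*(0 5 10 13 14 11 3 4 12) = (0 5 10 13 6 15 4 12 14 11 3) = [5, 1, 2, 0, 12, 10, 15, 7, 8, 9, 13, 3, 14, 6, 11, 4]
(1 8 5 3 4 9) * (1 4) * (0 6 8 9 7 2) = (0 6 8 5 3 1 9 4 7 2) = [6, 9, 0, 1, 7, 3, 8, 2, 5, 4]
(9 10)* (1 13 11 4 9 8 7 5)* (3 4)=(1 13 11 3 4 9 10 8 7 5)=[0, 13, 2, 4, 9, 1, 6, 5, 7, 10, 8, 3, 12, 11]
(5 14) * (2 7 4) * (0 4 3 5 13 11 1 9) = [4, 9, 7, 5, 2, 14, 6, 3, 8, 0, 10, 1, 12, 11, 13] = (0 4 2 7 3 5 14 13 11 1 9)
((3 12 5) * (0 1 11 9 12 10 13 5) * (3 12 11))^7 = (13)(9 11)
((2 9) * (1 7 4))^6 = (9)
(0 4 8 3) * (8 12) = [4, 1, 2, 0, 12, 5, 6, 7, 3, 9, 10, 11, 8] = (0 4 12 8 3)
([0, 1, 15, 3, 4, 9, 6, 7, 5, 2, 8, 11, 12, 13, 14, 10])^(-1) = [0, 1, 9, 3, 4, 8, 6, 7, 10, 5, 15, 11, 12, 13, 14, 2]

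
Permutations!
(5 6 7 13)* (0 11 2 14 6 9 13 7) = (0 11 2 14 6)(5 9 13) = [11, 1, 14, 3, 4, 9, 0, 7, 8, 13, 10, 2, 12, 5, 6]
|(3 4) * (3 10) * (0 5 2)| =3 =|(0 5 2)(3 4 10)|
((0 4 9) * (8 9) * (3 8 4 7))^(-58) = (0 3 9 7 8)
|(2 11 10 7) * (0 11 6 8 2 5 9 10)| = 12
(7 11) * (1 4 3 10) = (1 4 3 10)(7 11) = [0, 4, 2, 10, 3, 5, 6, 11, 8, 9, 1, 7]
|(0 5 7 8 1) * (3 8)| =|(0 5 7 3 8 1)| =6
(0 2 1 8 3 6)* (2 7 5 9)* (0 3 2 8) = (0 7 5 9 8 2 1)(3 6) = [7, 0, 1, 6, 4, 9, 3, 5, 2, 8]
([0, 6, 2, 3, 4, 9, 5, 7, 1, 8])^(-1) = [0, 8, 2, 3, 4, 6, 1, 7, 9, 5]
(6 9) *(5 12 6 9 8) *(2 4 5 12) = [0, 1, 4, 3, 5, 2, 8, 7, 12, 9, 10, 11, 6] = (2 4 5)(6 8 12)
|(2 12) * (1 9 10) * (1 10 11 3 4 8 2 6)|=|(1 9 11 3 4 8 2 12 6)|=9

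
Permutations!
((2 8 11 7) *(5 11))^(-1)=((2 8 5 11 7))^(-1)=(2 7 11 5 8)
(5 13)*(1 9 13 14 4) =(1 9 13 5 14 4) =[0, 9, 2, 3, 1, 14, 6, 7, 8, 13, 10, 11, 12, 5, 4]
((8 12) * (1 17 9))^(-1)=(1 9 17)(8 12)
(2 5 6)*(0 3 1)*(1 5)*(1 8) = [3, 0, 8, 5, 4, 6, 2, 7, 1] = (0 3 5 6 2 8 1)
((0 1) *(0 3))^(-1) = (0 3 1)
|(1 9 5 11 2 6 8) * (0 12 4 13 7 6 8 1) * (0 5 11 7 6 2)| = |(0 12 4 13 6 1 9 11)(2 8 5 7)| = 8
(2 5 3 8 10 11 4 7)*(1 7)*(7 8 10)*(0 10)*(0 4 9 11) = [10, 8, 5, 4, 1, 3, 6, 2, 7, 11, 0, 9] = (0 10)(1 8 7 2 5 3 4)(9 11)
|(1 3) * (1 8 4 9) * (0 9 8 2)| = |(0 9 1 3 2)(4 8)| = 10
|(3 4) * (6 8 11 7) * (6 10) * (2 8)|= 6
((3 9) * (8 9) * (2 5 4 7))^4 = ((2 5 4 7)(3 8 9))^4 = (3 8 9)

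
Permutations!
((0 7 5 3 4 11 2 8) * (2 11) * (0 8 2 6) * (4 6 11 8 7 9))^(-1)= (0 6 3 5 7 8 11 4 9)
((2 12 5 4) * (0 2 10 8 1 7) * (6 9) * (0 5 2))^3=((1 7 5 4 10 8)(2 12)(6 9))^3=(1 4)(2 12)(5 8)(6 9)(7 10)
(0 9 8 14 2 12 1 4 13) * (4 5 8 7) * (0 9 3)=(0 3)(1 5 8 14 2 12)(4 13 9 7)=[3, 5, 12, 0, 13, 8, 6, 4, 14, 7, 10, 11, 1, 9, 2]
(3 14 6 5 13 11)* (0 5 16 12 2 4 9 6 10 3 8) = (0 5 13 11 8)(2 4 9 6 16 12)(3 14 10) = [5, 1, 4, 14, 9, 13, 16, 7, 0, 6, 3, 8, 2, 11, 10, 15, 12]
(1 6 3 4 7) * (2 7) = (1 6 3 4 2 7) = [0, 6, 7, 4, 2, 5, 3, 1]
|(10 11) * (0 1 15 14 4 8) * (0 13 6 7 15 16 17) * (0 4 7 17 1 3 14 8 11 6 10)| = 12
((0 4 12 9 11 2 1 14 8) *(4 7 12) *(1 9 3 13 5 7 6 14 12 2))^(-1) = ((0 6 14 8)(1 12 3 13 5 7 2 9 11))^(-1) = (0 8 14 6)(1 11 9 2 7 5 13 3 12)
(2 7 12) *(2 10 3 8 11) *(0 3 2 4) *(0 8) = (0 3)(2 7 12 10)(4 8 11) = [3, 1, 7, 0, 8, 5, 6, 12, 11, 9, 2, 4, 10]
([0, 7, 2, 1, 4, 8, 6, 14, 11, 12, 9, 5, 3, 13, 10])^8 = [0, 7, 2, 1, 4, 11, 6, 14, 5, 12, 9, 8, 3, 13, 10]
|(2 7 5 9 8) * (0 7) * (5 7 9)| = 4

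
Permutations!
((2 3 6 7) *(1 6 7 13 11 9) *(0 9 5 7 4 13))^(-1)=(0 6 1 9)(2 7 5 11 13 4 3)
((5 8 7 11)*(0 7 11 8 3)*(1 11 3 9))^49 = (0 7 8 3)(1 11 5 9)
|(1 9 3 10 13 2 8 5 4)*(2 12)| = |(1 9 3 10 13 12 2 8 5 4)| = 10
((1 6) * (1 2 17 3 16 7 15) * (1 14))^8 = (1 14 15 7 16 3 17 2 6)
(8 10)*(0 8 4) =(0 8 10 4) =[8, 1, 2, 3, 0, 5, 6, 7, 10, 9, 4]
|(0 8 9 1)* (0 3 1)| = |(0 8 9)(1 3)| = 6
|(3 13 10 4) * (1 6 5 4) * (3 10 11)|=15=|(1 6 5 4 10)(3 13 11)|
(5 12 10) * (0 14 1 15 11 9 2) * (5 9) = (0 14 1 15 11 5 12 10 9 2) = [14, 15, 0, 3, 4, 12, 6, 7, 8, 2, 9, 5, 10, 13, 1, 11]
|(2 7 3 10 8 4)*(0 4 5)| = |(0 4 2 7 3 10 8 5)| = 8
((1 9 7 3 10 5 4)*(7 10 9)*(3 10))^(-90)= ((1 7 10 5 4)(3 9))^(-90)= (10)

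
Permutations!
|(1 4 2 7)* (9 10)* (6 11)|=|(1 4 2 7)(6 11)(9 10)|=4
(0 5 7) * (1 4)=[5, 4, 2, 3, 1, 7, 6, 0]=(0 5 7)(1 4)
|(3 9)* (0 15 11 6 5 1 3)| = 8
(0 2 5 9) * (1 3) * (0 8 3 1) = (0 2 5 9 8 3) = [2, 1, 5, 0, 4, 9, 6, 7, 3, 8]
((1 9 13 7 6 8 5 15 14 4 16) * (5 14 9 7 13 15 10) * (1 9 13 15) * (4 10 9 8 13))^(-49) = ((1 7 6 13 15 4 16 8 14 10 5 9))^(-49) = (1 9 5 10 14 8 16 4 15 13 6 7)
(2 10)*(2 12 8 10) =(8 10 12) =[0, 1, 2, 3, 4, 5, 6, 7, 10, 9, 12, 11, 8]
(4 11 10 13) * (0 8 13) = (0 8 13 4 11 10) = [8, 1, 2, 3, 11, 5, 6, 7, 13, 9, 0, 10, 12, 4]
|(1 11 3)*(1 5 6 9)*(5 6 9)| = 6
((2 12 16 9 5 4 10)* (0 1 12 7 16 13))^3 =(0 13 12 1)(2 9 10 16 4 7 5)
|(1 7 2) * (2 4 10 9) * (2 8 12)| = 8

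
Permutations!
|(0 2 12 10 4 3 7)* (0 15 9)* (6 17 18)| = |(0 2 12 10 4 3 7 15 9)(6 17 18)| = 9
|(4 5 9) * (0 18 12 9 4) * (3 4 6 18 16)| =|(0 16 3 4 5 6 18 12 9)| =9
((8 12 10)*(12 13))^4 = ((8 13 12 10))^4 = (13)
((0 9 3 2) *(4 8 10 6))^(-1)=(0 2 3 9)(4 6 10 8)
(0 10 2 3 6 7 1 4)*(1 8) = (0 10 2 3 6 7 8 1 4) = [10, 4, 3, 6, 0, 5, 7, 8, 1, 9, 2]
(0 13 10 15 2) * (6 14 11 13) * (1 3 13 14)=(0 6 1 3 13 10 15 2)(11 14)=[6, 3, 0, 13, 4, 5, 1, 7, 8, 9, 15, 14, 12, 10, 11, 2]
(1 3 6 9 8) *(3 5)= (1 5 3 6 9 8)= [0, 5, 2, 6, 4, 3, 9, 7, 1, 8]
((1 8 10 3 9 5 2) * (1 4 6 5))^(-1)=(1 9 3 10 8)(2 5 6 4)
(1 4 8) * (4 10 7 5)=[0, 10, 2, 3, 8, 4, 6, 5, 1, 9, 7]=(1 10 7 5 4 8)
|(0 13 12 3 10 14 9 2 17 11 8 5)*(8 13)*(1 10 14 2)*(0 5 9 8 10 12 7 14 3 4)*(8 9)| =12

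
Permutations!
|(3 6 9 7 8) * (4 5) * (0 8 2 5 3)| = 14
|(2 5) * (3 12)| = 2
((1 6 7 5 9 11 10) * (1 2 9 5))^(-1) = (1 7 6)(2 10 11 9)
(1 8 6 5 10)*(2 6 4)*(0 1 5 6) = (0 1 8 4 2)(5 10) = [1, 8, 0, 3, 2, 10, 6, 7, 4, 9, 5]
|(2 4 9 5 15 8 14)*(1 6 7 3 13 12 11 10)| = |(1 6 7 3 13 12 11 10)(2 4 9 5 15 8 14)| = 56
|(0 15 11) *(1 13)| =|(0 15 11)(1 13)| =6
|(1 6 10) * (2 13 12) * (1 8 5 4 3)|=21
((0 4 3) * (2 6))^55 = ((0 4 3)(2 6))^55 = (0 4 3)(2 6)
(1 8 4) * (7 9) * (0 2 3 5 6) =[2, 8, 3, 5, 1, 6, 0, 9, 4, 7] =(0 2 3 5 6)(1 8 4)(7 9)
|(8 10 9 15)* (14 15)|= |(8 10 9 14 15)|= 5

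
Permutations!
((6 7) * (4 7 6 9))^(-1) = ((4 7 9))^(-1) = (4 9 7)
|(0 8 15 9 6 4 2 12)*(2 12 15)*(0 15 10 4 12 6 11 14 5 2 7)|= |(0 8 7)(2 10 4 6 12 15 9 11 14 5)|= 30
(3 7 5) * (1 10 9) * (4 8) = [0, 10, 2, 7, 8, 3, 6, 5, 4, 1, 9] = (1 10 9)(3 7 5)(4 8)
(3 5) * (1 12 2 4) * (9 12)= (1 9 12 2 4)(3 5)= [0, 9, 4, 5, 1, 3, 6, 7, 8, 12, 10, 11, 2]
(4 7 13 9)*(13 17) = [0, 1, 2, 3, 7, 5, 6, 17, 8, 4, 10, 11, 12, 9, 14, 15, 16, 13] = (4 7 17 13 9)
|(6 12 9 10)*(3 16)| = 4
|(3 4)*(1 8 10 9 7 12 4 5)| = |(1 8 10 9 7 12 4 3 5)| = 9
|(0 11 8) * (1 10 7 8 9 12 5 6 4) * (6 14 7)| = 8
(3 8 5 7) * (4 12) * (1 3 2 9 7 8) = (1 3)(2 9 7)(4 12)(5 8) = [0, 3, 9, 1, 12, 8, 6, 2, 5, 7, 10, 11, 4]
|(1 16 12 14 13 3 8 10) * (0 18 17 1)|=11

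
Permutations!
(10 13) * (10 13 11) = (13)(10 11) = [0, 1, 2, 3, 4, 5, 6, 7, 8, 9, 11, 10, 12, 13]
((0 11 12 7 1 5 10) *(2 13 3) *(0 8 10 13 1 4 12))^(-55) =((0 11)(1 5 13 3 2)(4 12 7)(8 10))^(-55) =(13)(0 11)(4 7 12)(8 10)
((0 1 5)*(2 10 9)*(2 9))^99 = (2 10)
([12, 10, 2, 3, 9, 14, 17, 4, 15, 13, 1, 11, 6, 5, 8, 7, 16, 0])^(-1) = [17, 10, 2, 3, 7, 13, 12, 15, 14, 4, 1, 11, 0, 9, 5, 8, 16, 6]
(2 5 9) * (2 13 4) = (2 5 9 13 4) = [0, 1, 5, 3, 2, 9, 6, 7, 8, 13, 10, 11, 12, 4]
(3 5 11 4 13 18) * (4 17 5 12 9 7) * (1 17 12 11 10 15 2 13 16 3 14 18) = (1 17 5 10 15 2 13)(3 11 12 9 7 4 16)(14 18) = [0, 17, 13, 11, 16, 10, 6, 4, 8, 7, 15, 12, 9, 1, 18, 2, 3, 5, 14]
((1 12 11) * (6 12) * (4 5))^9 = ((1 6 12 11)(4 5))^9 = (1 6 12 11)(4 5)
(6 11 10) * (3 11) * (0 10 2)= [10, 1, 0, 11, 4, 5, 3, 7, 8, 9, 6, 2]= (0 10 6 3 11 2)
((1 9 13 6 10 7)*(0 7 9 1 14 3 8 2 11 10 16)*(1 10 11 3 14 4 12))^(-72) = (0 6 9 1 4)(7 16 13 10 12)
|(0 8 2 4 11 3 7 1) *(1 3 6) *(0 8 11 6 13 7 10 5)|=35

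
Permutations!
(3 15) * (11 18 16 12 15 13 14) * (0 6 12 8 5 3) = [6, 1, 2, 13, 4, 3, 12, 7, 5, 9, 10, 18, 15, 14, 11, 0, 8, 17, 16] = (0 6 12 15)(3 13 14 11 18 16 8 5)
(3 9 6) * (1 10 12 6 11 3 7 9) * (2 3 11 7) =(1 10 12 6 2 3)(7 9) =[0, 10, 3, 1, 4, 5, 2, 9, 8, 7, 12, 11, 6]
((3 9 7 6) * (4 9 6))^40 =((3 6)(4 9 7))^40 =(4 9 7)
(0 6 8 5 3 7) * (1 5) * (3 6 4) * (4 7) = (0 7)(1 5 6 8)(3 4) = [7, 5, 2, 4, 3, 6, 8, 0, 1]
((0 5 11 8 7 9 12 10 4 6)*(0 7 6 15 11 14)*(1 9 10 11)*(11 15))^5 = ((0 5 14)(1 9 12 15)(4 11 8 6 7 10))^5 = (0 14 5)(1 9 12 15)(4 10 7 6 8 11)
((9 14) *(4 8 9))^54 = ((4 8 9 14))^54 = (4 9)(8 14)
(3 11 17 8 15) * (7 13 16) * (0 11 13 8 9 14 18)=(0 11 17 9 14 18)(3 13 16 7 8 15)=[11, 1, 2, 13, 4, 5, 6, 8, 15, 14, 10, 17, 12, 16, 18, 3, 7, 9, 0]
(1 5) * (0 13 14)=(0 13 14)(1 5)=[13, 5, 2, 3, 4, 1, 6, 7, 8, 9, 10, 11, 12, 14, 0]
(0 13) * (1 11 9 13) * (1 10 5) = [10, 11, 2, 3, 4, 1, 6, 7, 8, 13, 5, 9, 12, 0] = (0 10 5 1 11 9 13)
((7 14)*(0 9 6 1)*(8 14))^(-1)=(0 1 6 9)(7 14 8)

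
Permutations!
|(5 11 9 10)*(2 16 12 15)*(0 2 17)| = |(0 2 16 12 15 17)(5 11 9 10)| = 12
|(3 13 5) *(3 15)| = |(3 13 5 15)| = 4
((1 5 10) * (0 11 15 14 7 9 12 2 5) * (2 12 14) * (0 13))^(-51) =(0 10 15 13 5 11 1 2)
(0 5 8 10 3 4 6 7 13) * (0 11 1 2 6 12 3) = (0 5 8 10)(1 2 6 7 13 11)(3 4 12) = [5, 2, 6, 4, 12, 8, 7, 13, 10, 9, 0, 1, 3, 11]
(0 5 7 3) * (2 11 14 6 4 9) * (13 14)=[5, 1, 11, 0, 9, 7, 4, 3, 8, 2, 10, 13, 12, 14, 6]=(0 5 7 3)(2 11 13 14 6 4 9)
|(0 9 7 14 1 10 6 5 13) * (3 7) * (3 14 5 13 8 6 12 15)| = |(0 9 14 1 10 12 15 3 7 5 8 6 13)| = 13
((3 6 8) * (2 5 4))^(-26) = (2 5 4)(3 6 8)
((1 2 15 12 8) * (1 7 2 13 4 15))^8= ((1 13 4 15 12 8 7 2))^8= (15)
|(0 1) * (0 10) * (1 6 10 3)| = |(0 6 10)(1 3)| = 6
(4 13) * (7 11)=[0, 1, 2, 3, 13, 5, 6, 11, 8, 9, 10, 7, 12, 4]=(4 13)(7 11)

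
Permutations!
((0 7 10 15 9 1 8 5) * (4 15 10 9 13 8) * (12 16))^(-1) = (0 5 8 13 15 4 1 9 7)(12 16)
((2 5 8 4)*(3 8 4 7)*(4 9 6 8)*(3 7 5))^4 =(9)(2 3 4)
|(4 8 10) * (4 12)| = |(4 8 10 12)| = 4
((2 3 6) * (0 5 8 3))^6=(8)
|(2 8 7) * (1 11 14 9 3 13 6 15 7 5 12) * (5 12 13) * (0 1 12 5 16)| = 7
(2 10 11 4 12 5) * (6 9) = (2 10 11 4 12 5)(6 9) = [0, 1, 10, 3, 12, 2, 9, 7, 8, 6, 11, 4, 5]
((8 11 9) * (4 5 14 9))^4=((4 5 14 9 8 11))^4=(4 8 14)(5 11 9)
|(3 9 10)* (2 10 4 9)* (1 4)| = 3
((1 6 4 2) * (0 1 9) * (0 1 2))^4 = ((0 2 9 1 6 4))^4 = (0 6 9)(1 2 4)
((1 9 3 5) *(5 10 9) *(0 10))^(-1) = ((0 10 9 3)(1 5))^(-1) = (0 3 9 10)(1 5)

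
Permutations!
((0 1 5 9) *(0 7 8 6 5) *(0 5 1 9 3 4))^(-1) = (0 4 3 5 1 6 8 7 9)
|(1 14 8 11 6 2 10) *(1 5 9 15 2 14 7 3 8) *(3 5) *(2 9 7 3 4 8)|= 18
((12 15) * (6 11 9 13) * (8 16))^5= (6 11 9 13)(8 16)(12 15)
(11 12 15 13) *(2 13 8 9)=(2 13 11 12 15 8 9)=[0, 1, 13, 3, 4, 5, 6, 7, 9, 2, 10, 12, 15, 11, 14, 8]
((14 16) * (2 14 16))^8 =(16)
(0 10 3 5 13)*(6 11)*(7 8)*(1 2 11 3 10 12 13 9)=(0 12 13)(1 2 11 6 3 5 9)(7 8)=[12, 2, 11, 5, 4, 9, 3, 8, 7, 1, 10, 6, 13, 0]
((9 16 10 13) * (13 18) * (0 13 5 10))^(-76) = ((0 13 9 16)(5 10 18))^(-76) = (5 18 10)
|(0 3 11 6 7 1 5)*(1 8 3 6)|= |(0 6 7 8 3 11 1 5)|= 8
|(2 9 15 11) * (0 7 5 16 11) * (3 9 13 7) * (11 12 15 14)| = |(0 3 9 14 11 2 13 7 5 16 12 15)| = 12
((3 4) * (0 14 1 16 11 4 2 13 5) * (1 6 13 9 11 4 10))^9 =(0 5 13 6 14)(1 16 4 3 2 9 11 10)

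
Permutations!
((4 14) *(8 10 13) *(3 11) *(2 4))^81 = (14)(3 11)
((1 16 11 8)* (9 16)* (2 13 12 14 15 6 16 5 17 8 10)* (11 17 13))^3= ((1 9 5 13 12 14 15 6 16 17 8)(2 11 10))^3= (1 13 15 17 9 12 6 8 5 14 16)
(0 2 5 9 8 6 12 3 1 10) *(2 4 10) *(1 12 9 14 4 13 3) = [13, 2, 5, 12, 10, 14, 9, 7, 6, 8, 0, 11, 1, 3, 4] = (0 13 3 12 1 2 5 14 4 10)(6 9 8)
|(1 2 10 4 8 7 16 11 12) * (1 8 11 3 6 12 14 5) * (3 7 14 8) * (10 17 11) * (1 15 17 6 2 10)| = |(1 10 4)(2 6 12 3)(5 15 17 11 8 14)(7 16)| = 12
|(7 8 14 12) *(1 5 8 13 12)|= 12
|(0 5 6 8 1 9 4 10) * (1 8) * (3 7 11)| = 21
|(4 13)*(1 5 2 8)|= |(1 5 2 8)(4 13)|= 4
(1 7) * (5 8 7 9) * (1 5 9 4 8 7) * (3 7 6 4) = (9)(1 3 7 5 6 4 8) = [0, 3, 2, 7, 8, 6, 4, 5, 1, 9]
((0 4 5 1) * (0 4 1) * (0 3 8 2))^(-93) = (0 8 5 1 2 3 4)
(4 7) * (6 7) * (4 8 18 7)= (4 6)(7 8 18)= [0, 1, 2, 3, 6, 5, 4, 8, 18, 9, 10, 11, 12, 13, 14, 15, 16, 17, 7]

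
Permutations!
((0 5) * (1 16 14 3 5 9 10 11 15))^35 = ((0 9 10 11 15 1 16 14 3 5))^35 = (0 1)(3 11)(5 15)(9 16)(10 14)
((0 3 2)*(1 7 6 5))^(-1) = ((0 3 2)(1 7 6 5))^(-1) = (0 2 3)(1 5 6 7)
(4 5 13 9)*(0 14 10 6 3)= (0 14 10 6 3)(4 5 13 9)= [14, 1, 2, 0, 5, 13, 3, 7, 8, 4, 6, 11, 12, 9, 10]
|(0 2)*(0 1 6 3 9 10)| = |(0 2 1 6 3 9 10)| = 7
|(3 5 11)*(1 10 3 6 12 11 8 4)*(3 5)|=|(1 10 5 8 4)(6 12 11)|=15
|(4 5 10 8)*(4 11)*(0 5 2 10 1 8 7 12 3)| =11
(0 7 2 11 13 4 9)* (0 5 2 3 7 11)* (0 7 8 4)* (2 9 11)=(0 2 7 3 8 4 11 13)(5 9)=[2, 1, 7, 8, 11, 9, 6, 3, 4, 5, 10, 13, 12, 0]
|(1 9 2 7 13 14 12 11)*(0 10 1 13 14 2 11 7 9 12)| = 12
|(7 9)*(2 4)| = |(2 4)(7 9)| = 2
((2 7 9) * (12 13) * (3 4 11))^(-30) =(13)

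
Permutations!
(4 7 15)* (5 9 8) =(4 7 15)(5 9 8) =[0, 1, 2, 3, 7, 9, 6, 15, 5, 8, 10, 11, 12, 13, 14, 4]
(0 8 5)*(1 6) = (0 8 5)(1 6) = [8, 6, 2, 3, 4, 0, 1, 7, 5]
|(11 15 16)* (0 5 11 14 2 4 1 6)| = |(0 5 11 15 16 14 2 4 1 6)| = 10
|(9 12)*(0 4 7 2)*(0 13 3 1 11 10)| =18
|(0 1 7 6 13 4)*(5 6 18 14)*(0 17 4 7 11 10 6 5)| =|(0 1 11 10 6 13 7 18 14)(4 17)| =18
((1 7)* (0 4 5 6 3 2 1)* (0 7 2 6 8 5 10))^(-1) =((0 4 10)(1 2)(3 6)(5 8))^(-1) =(0 10 4)(1 2)(3 6)(5 8)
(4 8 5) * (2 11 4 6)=(2 11 4 8 5 6)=[0, 1, 11, 3, 8, 6, 2, 7, 5, 9, 10, 4]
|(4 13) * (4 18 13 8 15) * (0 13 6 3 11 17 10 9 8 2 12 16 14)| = |(0 13 18 6 3 11 17 10 9 8 15 4 2 12 16 14)| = 16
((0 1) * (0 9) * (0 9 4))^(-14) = ((9)(0 1 4))^(-14) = (9)(0 1 4)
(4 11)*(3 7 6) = [0, 1, 2, 7, 11, 5, 3, 6, 8, 9, 10, 4] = (3 7 6)(4 11)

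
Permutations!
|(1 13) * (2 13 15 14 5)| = |(1 15 14 5 2 13)| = 6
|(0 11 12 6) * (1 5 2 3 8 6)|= 9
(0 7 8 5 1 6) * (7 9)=(0 9 7 8 5 1 6)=[9, 6, 2, 3, 4, 1, 0, 8, 5, 7]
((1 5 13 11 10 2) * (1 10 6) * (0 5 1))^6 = ((0 5 13 11 6)(2 10))^6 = (0 5 13 11 6)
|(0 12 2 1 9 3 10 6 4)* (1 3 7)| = |(0 12 2 3 10 6 4)(1 9 7)| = 21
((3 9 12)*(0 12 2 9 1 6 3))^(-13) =(0 12)(1 3 6)(2 9)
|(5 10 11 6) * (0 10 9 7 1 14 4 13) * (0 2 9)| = |(0 10 11 6 5)(1 14 4 13 2 9 7)| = 35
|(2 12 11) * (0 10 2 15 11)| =4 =|(0 10 2 12)(11 15)|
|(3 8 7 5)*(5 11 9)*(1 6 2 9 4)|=|(1 6 2 9 5 3 8 7 11 4)|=10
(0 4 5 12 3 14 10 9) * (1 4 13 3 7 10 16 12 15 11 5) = (0 13 3 14 16 12 7 10 9)(1 4)(5 15 11) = [13, 4, 2, 14, 1, 15, 6, 10, 8, 0, 9, 5, 7, 3, 16, 11, 12]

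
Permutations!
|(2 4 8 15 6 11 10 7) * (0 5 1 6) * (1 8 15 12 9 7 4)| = 13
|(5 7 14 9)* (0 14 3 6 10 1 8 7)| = |(0 14 9 5)(1 8 7 3 6 10)| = 12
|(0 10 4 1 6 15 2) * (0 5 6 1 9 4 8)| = 12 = |(0 10 8)(2 5 6 15)(4 9)|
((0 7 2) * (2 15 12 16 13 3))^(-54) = ((0 7 15 12 16 13 3 2))^(-54) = (0 15 16 3)(2 7 12 13)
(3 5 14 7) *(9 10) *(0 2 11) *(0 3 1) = (0 2 11 3 5 14 7 1)(9 10) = [2, 0, 11, 5, 4, 14, 6, 1, 8, 10, 9, 3, 12, 13, 7]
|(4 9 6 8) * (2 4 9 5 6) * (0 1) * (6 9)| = 4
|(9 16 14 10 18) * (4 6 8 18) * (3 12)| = |(3 12)(4 6 8 18 9 16 14 10)| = 8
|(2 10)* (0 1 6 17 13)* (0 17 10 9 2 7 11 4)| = |(0 1 6 10 7 11 4)(2 9)(13 17)| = 14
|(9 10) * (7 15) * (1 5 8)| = 6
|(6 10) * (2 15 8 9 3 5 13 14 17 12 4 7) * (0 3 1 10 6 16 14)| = 12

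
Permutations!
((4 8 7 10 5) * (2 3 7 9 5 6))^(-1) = (2 6 10 7 3)(4 5 9 8)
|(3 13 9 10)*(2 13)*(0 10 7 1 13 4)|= |(0 10 3 2 4)(1 13 9 7)|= 20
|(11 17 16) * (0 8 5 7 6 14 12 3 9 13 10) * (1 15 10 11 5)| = 55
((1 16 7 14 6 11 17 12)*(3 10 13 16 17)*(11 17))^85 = ((1 11 3 10 13 16 7 14 6 17 12))^85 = (1 6 16 3 12 14 13 11 17 7 10)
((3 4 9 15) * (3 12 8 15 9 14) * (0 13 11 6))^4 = (3 4 14)(8 15 12)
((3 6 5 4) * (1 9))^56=((1 9)(3 6 5 4))^56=(9)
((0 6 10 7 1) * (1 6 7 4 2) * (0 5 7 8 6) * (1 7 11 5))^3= (0 10 7 6 2 8 4)(5 11)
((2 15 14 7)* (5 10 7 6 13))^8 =((2 15 14 6 13 5 10 7))^8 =(15)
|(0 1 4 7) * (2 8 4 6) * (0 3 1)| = 7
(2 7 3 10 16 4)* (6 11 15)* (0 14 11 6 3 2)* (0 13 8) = (0 14 11 15 3 10 16 4 13 8)(2 7) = [14, 1, 7, 10, 13, 5, 6, 2, 0, 9, 16, 15, 12, 8, 11, 3, 4]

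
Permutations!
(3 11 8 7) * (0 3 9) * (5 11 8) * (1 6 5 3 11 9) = (0 11 3 8 7 1 6 5 9) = [11, 6, 2, 8, 4, 9, 5, 1, 7, 0, 10, 3]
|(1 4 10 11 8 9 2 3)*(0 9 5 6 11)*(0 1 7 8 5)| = |(0 9 2 3 7 8)(1 4 10)(5 6 11)| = 6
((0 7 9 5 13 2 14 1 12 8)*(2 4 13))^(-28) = ((0 7 9 5 2 14 1 12 8)(4 13))^(-28) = (0 8 12 1 14 2 5 9 7)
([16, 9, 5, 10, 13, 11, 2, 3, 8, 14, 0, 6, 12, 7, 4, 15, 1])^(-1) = [10, 16, 6, 7, 14, 2, 11, 13, 8, 1, 3, 5, 12, 4, 9, 15, 0]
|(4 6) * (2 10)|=2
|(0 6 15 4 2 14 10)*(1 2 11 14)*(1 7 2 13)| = |(0 6 15 4 11 14 10)(1 13)(2 7)| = 14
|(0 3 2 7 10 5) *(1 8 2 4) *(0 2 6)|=12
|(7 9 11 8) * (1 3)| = |(1 3)(7 9 11 8)| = 4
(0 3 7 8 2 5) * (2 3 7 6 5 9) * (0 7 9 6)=(0 9 2 6 5 7 8 3)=[9, 1, 6, 0, 4, 7, 5, 8, 3, 2]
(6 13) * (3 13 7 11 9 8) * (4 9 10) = (3 13 6 7 11 10 4 9 8) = [0, 1, 2, 13, 9, 5, 7, 11, 3, 8, 4, 10, 12, 6]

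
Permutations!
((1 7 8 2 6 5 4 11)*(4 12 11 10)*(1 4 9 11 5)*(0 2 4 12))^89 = (0 8 12 1 9 2 4 5 7 11 6 10)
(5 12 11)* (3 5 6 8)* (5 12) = (3 12 11 6 8) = [0, 1, 2, 12, 4, 5, 8, 7, 3, 9, 10, 6, 11]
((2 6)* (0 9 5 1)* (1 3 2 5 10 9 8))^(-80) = ((0 8 1)(2 6 5 3)(9 10))^(-80) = (10)(0 8 1)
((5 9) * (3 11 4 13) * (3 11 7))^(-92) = ((3 7)(4 13 11)(5 9))^(-92) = (4 13 11)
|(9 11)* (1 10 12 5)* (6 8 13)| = 12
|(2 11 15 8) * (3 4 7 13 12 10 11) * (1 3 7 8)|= |(1 3 4 8 2 7 13 12 10 11 15)|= 11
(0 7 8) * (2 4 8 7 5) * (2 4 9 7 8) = (0 5 4 2 9 7 8) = [5, 1, 9, 3, 2, 4, 6, 8, 0, 7]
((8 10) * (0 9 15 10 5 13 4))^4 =((0 9 15 10 8 5 13 4))^4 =(0 8)(4 10)(5 9)(13 15)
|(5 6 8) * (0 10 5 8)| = 4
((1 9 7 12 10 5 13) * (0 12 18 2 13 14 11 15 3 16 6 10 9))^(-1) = (0 1 13 2 18 7 9 12)(3 15 11 14 5 10 6 16)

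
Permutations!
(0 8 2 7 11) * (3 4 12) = [8, 1, 7, 4, 12, 5, 6, 11, 2, 9, 10, 0, 3] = (0 8 2 7 11)(3 4 12)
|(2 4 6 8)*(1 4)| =|(1 4 6 8 2)| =5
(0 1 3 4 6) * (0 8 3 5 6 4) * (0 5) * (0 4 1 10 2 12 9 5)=(0 10 2 12 9 5 6 8 3)(1 4)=[10, 4, 12, 0, 1, 6, 8, 7, 3, 5, 2, 11, 9]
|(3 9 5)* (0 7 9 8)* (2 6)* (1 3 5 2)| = 8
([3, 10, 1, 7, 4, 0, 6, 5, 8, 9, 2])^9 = [3, 1, 2, 7, 4, 0, 6, 5, 8, 9, 10]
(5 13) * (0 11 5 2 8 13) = (0 11 5)(2 8 13) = [11, 1, 8, 3, 4, 0, 6, 7, 13, 9, 10, 5, 12, 2]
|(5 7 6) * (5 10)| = |(5 7 6 10)| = 4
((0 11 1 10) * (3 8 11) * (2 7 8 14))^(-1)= ((0 3 14 2 7 8 11 1 10))^(-1)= (0 10 1 11 8 7 2 14 3)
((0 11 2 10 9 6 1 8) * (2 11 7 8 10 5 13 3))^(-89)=((0 7 8)(1 10 9 6)(2 5 13 3))^(-89)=(0 7 8)(1 6 9 10)(2 3 13 5)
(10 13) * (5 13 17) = (5 13 10 17) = [0, 1, 2, 3, 4, 13, 6, 7, 8, 9, 17, 11, 12, 10, 14, 15, 16, 5]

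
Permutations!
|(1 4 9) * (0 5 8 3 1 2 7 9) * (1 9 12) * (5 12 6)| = 28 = |(0 12 1 4)(2 7 6 5 8 3 9)|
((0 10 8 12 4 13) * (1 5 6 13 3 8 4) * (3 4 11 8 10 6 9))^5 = ((0 6 13)(1 5 9 3 10 11 8 12))^5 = (0 13 6)(1 11 9 12 10 5 8 3)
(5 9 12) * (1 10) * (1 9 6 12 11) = (1 10 9 11)(5 6 12) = [0, 10, 2, 3, 4, 6, 12, 7, 8, 11, 9, 1, 5]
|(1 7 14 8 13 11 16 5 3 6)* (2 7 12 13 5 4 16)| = 22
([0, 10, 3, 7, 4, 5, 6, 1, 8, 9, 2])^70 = (10)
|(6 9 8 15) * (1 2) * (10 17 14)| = 12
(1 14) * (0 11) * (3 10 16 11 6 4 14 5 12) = (0 6 4 14 1 5 12 3 10 16 11) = [6, 5, 2, 10, 14, 12, 4, 7, 8, 9, 16, 0, 3, 13, 1, 15, 11]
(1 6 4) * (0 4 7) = (0 4 1 6 7) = [4, 6, 2, 3, 1, 5, 7, 0]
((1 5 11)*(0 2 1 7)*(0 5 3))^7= ((0 2 1 3)(5 11 7))^7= (0 3 1 2)(5 11 7)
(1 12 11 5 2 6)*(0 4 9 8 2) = (0 4 9 8 2 6 1 12 11 5) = [4, 12, 6, 3, 9, 0, 1, 7, 2, 8, 10, 5, 11]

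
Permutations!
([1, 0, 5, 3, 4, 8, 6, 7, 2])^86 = [0, 1, 8, 3, 4, 2, 6, 7, 5]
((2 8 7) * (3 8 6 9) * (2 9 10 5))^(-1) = (2 5 10 6)(3 9 7 8)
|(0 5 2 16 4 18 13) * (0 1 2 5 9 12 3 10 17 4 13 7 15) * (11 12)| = 44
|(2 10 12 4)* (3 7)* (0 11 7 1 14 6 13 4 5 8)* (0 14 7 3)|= |(0 11 3 1 7)(2 10 12 5 8 14 6 13 4)|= 45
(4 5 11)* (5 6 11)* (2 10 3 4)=[0, 1, 10, 4, 6, 5, 11, 7, 8, 9, 3, 2]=(2 10 3 4 6 11)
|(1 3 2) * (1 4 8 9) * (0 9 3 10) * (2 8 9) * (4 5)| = 14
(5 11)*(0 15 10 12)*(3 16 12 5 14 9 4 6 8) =(0 15 10 5 11 14 9 4 6 8 3 16 12) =[15, 1, 2, 16, 6, 11, 8, 7, 3, 4, 5, 14, 0, 13, 9, 10, 12]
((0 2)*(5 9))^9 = (0 2)(5 9)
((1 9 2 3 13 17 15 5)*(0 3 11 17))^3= ((0 3 13)(1 9 2 11 17 15 5))^3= (1 11 5 2 15 9 17)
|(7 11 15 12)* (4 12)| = |(4 12 7 11 15)| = 5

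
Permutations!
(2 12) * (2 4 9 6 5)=[0, 1, 12, 3, 9, 2, 5, 7, 8, 6, 10, 11, 4]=(2 12 4 9 6 5)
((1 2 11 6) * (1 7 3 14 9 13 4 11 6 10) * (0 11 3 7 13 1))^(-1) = (0 10 11)(1 9 14 3 4 13 6 2)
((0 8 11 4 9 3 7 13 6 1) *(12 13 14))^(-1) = (0 1 6 13 12 14 7 3 9 4 11 8)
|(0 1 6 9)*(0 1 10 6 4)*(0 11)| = |(0 10 6 9 1 4 11)| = 7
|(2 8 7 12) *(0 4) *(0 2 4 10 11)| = |(0 10 11)(2 8 7 12 4)| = 15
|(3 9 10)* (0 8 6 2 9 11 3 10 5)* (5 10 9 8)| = 6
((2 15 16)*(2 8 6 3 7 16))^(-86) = (3 6 8 16 7)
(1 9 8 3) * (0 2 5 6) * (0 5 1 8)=(0 2 1 9)(3 8)(5 6)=[2, 9, 1, 8, 4, 6, 5, 7, 3, 0]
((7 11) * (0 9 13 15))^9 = ((0 9 13 15)(7 11))^9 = (0 9 13 15)(7 11)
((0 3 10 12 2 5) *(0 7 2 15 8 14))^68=(0 8 12 3 14 15 10)(2 7 5)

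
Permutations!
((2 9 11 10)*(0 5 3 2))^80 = ((0 5 3 2 9 11 10))^80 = (0 2 10 3 11 5 9)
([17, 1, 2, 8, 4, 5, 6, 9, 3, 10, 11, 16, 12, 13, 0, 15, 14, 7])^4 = (0 10)(7 16)(9 14)(11 17)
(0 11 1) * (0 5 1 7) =(0 11 7)(1 5) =[11, 5, 2, 3, 4, 1, 6, 0, 8, 9, 10, 7]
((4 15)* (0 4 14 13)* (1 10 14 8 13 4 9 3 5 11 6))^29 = (0 5 1 4 13 3 6 14 8 9 11 10 15)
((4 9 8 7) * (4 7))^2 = ((4 9 8))^2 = (4 8 9)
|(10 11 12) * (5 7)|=|(5 7)(10 11 12)|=6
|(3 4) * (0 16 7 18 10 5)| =6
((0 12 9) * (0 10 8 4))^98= (0 9 8)(4 12 10)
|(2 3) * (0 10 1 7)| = 4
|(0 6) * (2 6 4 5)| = 5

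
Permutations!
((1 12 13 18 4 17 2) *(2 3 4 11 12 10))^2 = (1 2 10)(3 17 4)(11 13)(12 18)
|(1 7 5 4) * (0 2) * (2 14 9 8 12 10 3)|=8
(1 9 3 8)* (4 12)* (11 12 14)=(1 9 3 8)(4 14 11 12)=[0, 9, 2, 8, 14, 5, 6, 7, 1, 3, 10, 12, 4, 13, 11]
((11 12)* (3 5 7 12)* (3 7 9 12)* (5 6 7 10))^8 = ((3 6 7)(5 9 12 11 10))^8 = (3 7 6)(5 11 9 10 12)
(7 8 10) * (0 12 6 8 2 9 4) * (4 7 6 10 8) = [12, 1, 9, 3, 0, 5, 4, 2, 8, 7, 6, 11, 10] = (0 12 10 6 4)(2 9 7)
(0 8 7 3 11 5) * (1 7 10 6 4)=(0 8 10 6 4 1 7 3 11 5)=[8, 7, 2, 11, 1, 0, 4, 3, 10, 9, 6, 5]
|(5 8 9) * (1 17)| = |(1 17)(5 8 9)| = 6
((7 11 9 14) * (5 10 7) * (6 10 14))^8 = (14)(6 11 10 9 7)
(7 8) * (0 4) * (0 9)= (0 4 9)(7 8)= [4, 1, 2, 3, 9, 5, 6, 8, 7, 0]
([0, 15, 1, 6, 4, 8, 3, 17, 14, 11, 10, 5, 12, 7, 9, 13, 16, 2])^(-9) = [0, 7, 13, 6, 4, 8, 3, 1, 14, 11, 10, 5, 12, 2, 9, 17, 16, 15]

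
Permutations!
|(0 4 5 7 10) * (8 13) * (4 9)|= 6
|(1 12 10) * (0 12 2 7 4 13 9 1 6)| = 12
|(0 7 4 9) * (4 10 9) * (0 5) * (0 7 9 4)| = |(0 9 5 7 10 4)| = 6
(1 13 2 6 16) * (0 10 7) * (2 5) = (0 10 7)(1 13 5 2 6 16) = [10, 13, 6, 3, 4, 2, 16, 0, 8, 9, 7, 11, 12, 5, 14, 15, 1]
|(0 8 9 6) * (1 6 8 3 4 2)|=|(0 3 4 2 1 6)(8 9)|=6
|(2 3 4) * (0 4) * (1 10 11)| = 12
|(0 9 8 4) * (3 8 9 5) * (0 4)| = 4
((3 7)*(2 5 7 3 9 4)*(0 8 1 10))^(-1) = (0 10 1 8)(2 4 9 7 5)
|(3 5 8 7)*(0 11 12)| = 12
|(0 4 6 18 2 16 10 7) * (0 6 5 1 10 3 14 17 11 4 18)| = |(0 18 2 16 3 14 17 11 4 5 1 10 7 6)| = 14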